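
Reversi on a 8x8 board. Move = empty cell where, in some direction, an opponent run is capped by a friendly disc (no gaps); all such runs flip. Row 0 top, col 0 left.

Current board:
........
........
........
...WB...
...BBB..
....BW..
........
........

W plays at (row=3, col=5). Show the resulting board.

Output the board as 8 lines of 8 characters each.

Answer: ........
........
........
...WWW..
...BBW..
....BW..
........
........

Derivation:
Place W at (3,5); scan 8 dirs for brackets.
Dir NW: first cell '.' (not opp) -> no flip
Dir N: first cell '.' (not opp) -> no flip
Dir NE: first cell '.' (not opp) -> no flip
Dir W: opp run (3,4) capped by W -> flip
Dir E: first cell '.' (not opp) -> no flip
Dir SW: opp run (4,4), next='.' -> no flip
Dir S: opp run (4,5) capped by W -> flip
Dir SE: first cell '.' (not opp) -> no flip
All flips: (3,4) (4,5)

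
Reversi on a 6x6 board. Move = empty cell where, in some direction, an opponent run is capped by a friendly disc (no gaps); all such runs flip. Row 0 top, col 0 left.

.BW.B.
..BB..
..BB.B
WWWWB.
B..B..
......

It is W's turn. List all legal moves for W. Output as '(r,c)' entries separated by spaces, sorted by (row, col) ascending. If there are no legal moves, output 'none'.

Answer: (0,0) (0,3) (1,1) (1,4) (2,4) (3,5) (5,0) (5,3) (5,4)

Derivation:
(0,0): flips 1 -> legal
(0,3): flips 2 -> legal
(0,5): no bracket -> illegal
(1,0): no bracket -> illegal
(1,1): flips 1 -> legal
(1,4): flips 1 -> legal
(1,5): no bracket -> illegal
(2,1): no bracket -> illegal
(2,4): flips 1 -> legal
(3,5): flips 1 -> legal
(4,1): no bracket -> illegal
(4,2): no bracket -> illegal
(4,4): no bracket -> illegal
(4,5): no bracket -> illegal
(5,0): flips 1 -> legal
(5,1): no bracket -> illegal
(5,2): no bracket -> illegal
(5,3): flips 1 -> legal
(5,4): flips 1 -> legal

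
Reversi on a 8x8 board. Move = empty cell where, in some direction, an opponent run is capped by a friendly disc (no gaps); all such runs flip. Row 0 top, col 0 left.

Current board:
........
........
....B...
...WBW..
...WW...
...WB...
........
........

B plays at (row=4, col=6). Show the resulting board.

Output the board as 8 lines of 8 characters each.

Answer: ........
........
....B...
...WBB..
...WW.B.
...WB...
........
........

Derivation:
Place B at (4,6); scan 8 dirs for brackets.
Dir NW: opp run (3,5) capped by B -> flip
Dir N: first cell '.' (not opp) -> no flip
Dir NE: first cell '.' (not opp) -> no flip
Dir W: first cell '.' (not opp) -> no flip
Dir E: first cell '.' (not opp) -> no flip
Dir SW: first cell '.' (not opp) -> no flip
Dir S: first cell '.' (not opp) -> no flip
Dir SE: first cell '.' (not opp) -> no flip
All flips: (3,5)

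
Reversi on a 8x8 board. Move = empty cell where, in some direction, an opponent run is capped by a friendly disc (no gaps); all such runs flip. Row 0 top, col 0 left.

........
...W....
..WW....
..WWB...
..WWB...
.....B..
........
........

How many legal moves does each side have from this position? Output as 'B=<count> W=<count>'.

Answer: B=5 W=4

Derivation:
-- B to move --
(0,2): no bracket -> illegal
(0,3): no bracket -> illegal
(0,4): no bracket -> illegal
(1,1): flips 2 -> legal
(1,2): flips 1 -> legal
(1,4): no bracket -> illegal
(2,1): no bracket -> illegal
(2,4): no bracket -> illegal
(3,1): flips 2 -> legal
(4,1): flips 2 -> legal
(5,1): no bracket -> illegal
(5,2): flips 1 -> legal
(5,3): no bracket -> illegal
(5,4): no bracket -> illegal
B mobility = 5
-- W to move --
(2,4): no bracket -> illegal
(2,5): flips 1 -> legal
(3,5): flips 1 -> legal
(4,5): flips 2 -> legal
(4,6): no bracket -> illegal
(5,3): no bracket -> illegal
(5,4): no bracket -> illegal
(5,6): no bracket -> illegal
(6,4): no bracket -> illegal
(6,5): no bracket -> illegal
(6,6): flips 2 -> legal
W mobility = 4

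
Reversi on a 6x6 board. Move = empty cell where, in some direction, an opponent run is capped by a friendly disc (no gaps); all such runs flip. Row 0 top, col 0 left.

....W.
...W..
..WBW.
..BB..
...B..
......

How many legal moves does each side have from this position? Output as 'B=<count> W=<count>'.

-- B to move --
(0,2): no bracket -> illegal
(0,3): flips 1 -> legal
(0,5): no bracket -> illegal
(1,1): flips 1 -> legal
(1,2): flips 1 -> legal
(1,4): no bracket -> illegal
(1,5): flips 1 -> legal
(2,1): flips 1 -> legal
(2,5): flips 1 -> legal
(3,1): no bracket -> illegal
(3,4): no bracket -> illegal
(3,5): no bracket -> illegal
B mobility = 6
-- W to move --
(1,2): no bracket -> illegal
(1,4): no bracket -> illegal
(2,1): no bracket -> illegal
(3,1): no bracket -> illegal
(3,4): no bracket -> illegal
(4,1): no bracket -> illegal
(4,2): flips 2 -> legal
(4,4): flips 1 -> legal
(5,2): no bracket -> illegal
(5,3): flips 3 -> legal
(5,4): no bracket -> illegal
W mobility = 3

Answer: B=6 W=3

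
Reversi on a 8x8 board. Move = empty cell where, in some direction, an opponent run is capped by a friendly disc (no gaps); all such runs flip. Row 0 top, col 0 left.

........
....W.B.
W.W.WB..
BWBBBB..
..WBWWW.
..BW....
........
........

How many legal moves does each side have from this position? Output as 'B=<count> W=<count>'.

-- B to move --
(0,3): flips 1 -> legal
(0,4): flips 2 -> legal
(0,5): no bracket -> illegal
(1,0): flips 1 -> legal
(1,1): flips 1 -> legal
(1,2): flips 1 -> legal
(1,3): flips 1 -> legal
(1,5): flips 1 -> legal
(2,1): no bracket -> illegal
(2,3): flips 1 -> legal
(3,6): no bracket -> illegal
(3,7): no bracket -> illegal
(4,0): no bracket -> illegal
(4,1): flips 1 -> legal
(4,7): flips 3 -> legal
(5,1): flips 1 -> legal
(5,4): flips 2 -> legal
(5,5): flips 2 -> legal
(5,6): flips 1 -> legal
(5,7): flips 1 -> legal
(6,2): flips 2 -> legal
(6,3): flips 1 -> legal
(6,4): no bracket -> illegal
B mobility = 17
-- W to move --
(0,5): no bracket -> illegal
(0,6): no bracket -> illegal
(0,7): no bracket -> illegal
(1,5): flips 2 -> legal
(1,7): no bracket -> illegal
(2,1): no bracket -> illegal
(2,3): flips 3 -> legal
(2,6): flips 2 -> legal
(2,7): no bracket -> illegal
(3,6): flips 5 -> legal
(4,0): flips 1 -> legal
(4,1): no bracket -> illegal
(5,1): flips 1 -> legal
(5,4): no bracket -> illegal
(6,1): no bracket -> illegal
(6,2): flips 1 -> legal
(6,3): no bracket -> illegal
W mobility = 7

Answer: B=17 W=7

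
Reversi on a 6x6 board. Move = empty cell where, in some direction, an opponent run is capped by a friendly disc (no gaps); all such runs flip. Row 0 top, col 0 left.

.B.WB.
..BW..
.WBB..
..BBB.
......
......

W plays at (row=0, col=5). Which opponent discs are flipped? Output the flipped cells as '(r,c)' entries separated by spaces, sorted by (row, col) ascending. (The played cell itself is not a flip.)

Answer: (0,4)

Derivation:
Dir NW: edge -> no flip
Dir N: edge -> no flip
Dir NE: edge -> no flip
Dir W: opp run (0,4) capped by W -> flip
Dir E: edge -> no flip
Dir SW: first cell '.' (not opp) -> no flip
Dir S: first cell '.' (not opp) -> no flip
Dir SE: edge -> no flip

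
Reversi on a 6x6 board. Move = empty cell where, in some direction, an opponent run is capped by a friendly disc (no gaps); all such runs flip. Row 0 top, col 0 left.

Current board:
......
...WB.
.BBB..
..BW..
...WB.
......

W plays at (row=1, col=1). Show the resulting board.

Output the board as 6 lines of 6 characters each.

Place W at (1,1); scan 8 dirs for brackets.
Dir NW: first cell '.' (not opp) -> no flip
Dir N: first cell '.' (not opp) -> no flip
Dir NE: first cell '.' (not opp) -> no flip
Dir W: first cell '.' (not opp) -> no flip
Dir E: first cell '.' (not opp) -> no flip
Dir SW: first cell '.' (not opp) -> no flip
Dir S: opp run (2,1), next='.' -> no flip
Dir SE: opp run (2,2) capped by W -> flip
All flips: (2,2)

Answer: ......
.W.WB.
.BWB..
..BW..
...WB.
......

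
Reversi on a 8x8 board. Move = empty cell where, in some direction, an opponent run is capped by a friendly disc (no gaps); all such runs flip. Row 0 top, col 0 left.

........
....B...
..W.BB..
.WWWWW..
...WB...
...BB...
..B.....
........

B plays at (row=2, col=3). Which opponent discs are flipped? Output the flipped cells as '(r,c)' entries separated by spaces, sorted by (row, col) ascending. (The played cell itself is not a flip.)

Answer: (3,3) (4,3)

Derivation:
Dir NW: first cell '.' (not opp) -> no flip
Dir N: first cell '.' (not opp) -> no flip
Dir NE: first cell 'B' (not opp) -> no flip
Dir W: opp run (2,2), next='.' -> no flip
Dir E: first cell 'B' (not opp) -> no flip
Dir SW: opp run (3,2), next='.' -> no flip
Dir S: opp run (3,3) (4,3) capped by B -> flip
Dir SE: opp run (3,4), next='.' -> no flip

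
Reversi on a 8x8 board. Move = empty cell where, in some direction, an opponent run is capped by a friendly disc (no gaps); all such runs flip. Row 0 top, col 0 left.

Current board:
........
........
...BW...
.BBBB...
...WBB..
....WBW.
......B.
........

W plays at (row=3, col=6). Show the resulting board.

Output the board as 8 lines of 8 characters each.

Answer: ........
........
...BW...
.BBBB.W.
...WBW..
....WBW.
......B.
........

Derivation:
Place W at (3,6); scan 8 dirs for brackets.
Dir NW: first cell '.' (not opp) -> no flip
Dir N: first cell '.' (not opp) -> no flip
Dir NE: first cell '.' (not opp) -> no flip
Dir W: first cell '.' (not opp) -> no flip
Dir E: first cell '.' (not opp) -> no flip
Dir SW: opp run (4,5) capped by W -> flip
Dir S: first cell '.' (not opp) -> no flip
Dir SE: first cell '.' (not opp) -> no flip
All flips: (4,5)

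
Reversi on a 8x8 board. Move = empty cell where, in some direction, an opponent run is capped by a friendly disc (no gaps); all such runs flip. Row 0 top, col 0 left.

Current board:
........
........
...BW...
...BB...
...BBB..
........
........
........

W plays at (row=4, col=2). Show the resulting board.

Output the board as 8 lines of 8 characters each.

Place W at (4,2); scan 8 dirs for brackets.
Dir NW: first cell '.' (not opp) -> no flip
Dir N: first cell '.' (not opp) -> no flip
Dir NE: opp run (3,3) capped by W -> flip
Dir W: first cell '.' (not opp) -> no flip
Dir E: opp run (4,3) (4,4) (4,5), next='.' -> no flip
Dir SW: first cell '.' (not opp) -> no flip
Dir S: first cell '.' (not opp) -> no flip
Dir SE: first cell '.' (not opp) -> no flip
All flips: (3,3)

Answer: ........
........
...BW...
...WB...
..WBBB..
........
........
........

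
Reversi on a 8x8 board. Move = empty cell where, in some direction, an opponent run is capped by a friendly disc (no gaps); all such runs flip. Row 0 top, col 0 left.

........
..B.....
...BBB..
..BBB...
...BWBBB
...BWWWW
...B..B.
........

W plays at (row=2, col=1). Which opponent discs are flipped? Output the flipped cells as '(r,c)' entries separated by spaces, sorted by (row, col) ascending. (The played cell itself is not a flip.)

Dir NW: first cell '.' (not opp) -> no flip
Dir N: first cell '.' (not opp) -> no flip
Dir NE: opp run (1,2), next='.' -> no flip
Dir W: first cell '.' (not opp) -> no flip
Dir E: first cell '.' (not opp) -> no flip
Dir SW: first cell '.' (not opp) -> no flip
Dir S: first cell '.' (not opp) -> no flip
Dir SE: opp run (3,2) (4,3) capped by W -> flip

Answer: (3,2) (4,3)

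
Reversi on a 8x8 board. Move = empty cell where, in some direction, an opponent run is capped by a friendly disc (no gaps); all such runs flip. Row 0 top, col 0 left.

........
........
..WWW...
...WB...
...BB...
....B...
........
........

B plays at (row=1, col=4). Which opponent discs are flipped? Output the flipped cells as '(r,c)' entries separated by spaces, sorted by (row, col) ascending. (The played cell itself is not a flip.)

Answer: (2,4)

Derivation:
Dir NW: first cell '.' (not opp) -> no flip
Dir N: first cell '.' (not opp) -> no flip
Dir NE: first cell '.' (not opp) -> no flip
Dir W: first cell '.' (not opp) -> no flip
Dir E: first cell '.' (not opp) -> no flip
Dir SW: opp run (2,3), next='.' -> no flip
Dir S: opp run (2,4) capped by B -> flip
Dir SE: first cell '.' (not opp) -> no flip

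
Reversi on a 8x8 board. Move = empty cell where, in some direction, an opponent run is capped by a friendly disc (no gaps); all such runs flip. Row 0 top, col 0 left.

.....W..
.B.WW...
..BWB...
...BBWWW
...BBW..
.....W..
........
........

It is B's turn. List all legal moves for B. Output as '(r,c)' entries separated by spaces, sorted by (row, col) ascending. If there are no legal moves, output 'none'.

Answer: (0,2) (0,3) (0,4) (1,2) (2,6) (4,6) (5,6) (6,6)

Derivation:
(0,2): flips 1 -> legal
(0,3): flips 2 -> legal
(0,4): flips 2 -> legal
(0,6): no bracket -> illegal
(1,2): flips 1 -> legal
(1,5): no bracket -> illegal
(1,6): no bracket -> illegal
(2,5): no bracket -> illegal
(2,6): flips 1 -> legal
(2,7): no bracket -> illegal
(3,2): no bracket -> illegal
(4,6): flips 2 -> legal
(4,7): no bracket -> illegal
(5,4): no bracket -> illegal
(5,6): flips 1 -> legal
(6,4): no bracket -> illegal
(6,5): no bracket -> illegal
(6,6): flips 1 -> legal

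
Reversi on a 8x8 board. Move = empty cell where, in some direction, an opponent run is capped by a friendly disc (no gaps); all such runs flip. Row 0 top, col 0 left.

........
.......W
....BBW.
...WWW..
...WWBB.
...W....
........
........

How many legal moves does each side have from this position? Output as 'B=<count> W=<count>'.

Answer: B=5 W=9

Derivation:
-- B to move --
(0,6): no bracket -> illegal
(0,7): no bracket -> illegal
(1,5): no bracket -> illegal
(1,6): no bracket -> illegal
(2,2): no bracket -> illegal
(2,3): flips 1 -> legal
(2,7): flips 1 -> legal
(3,2): no bracket -> illegal
(3,6): no bracket -> illegal
(3,7): no bracket -> illegal
(4,2): flips 3 -> legal
(5,2): flips 2 -> legal
(5,4): flips 2 -> legal
(5,5): no bracket -> illegal
(6,2): no bracket -> illegal
(6,3): no bracket -> illegal
(6,4): no bracket -> illegal
B mobility = 5
-- W to move --
(1,3): flips 1 -> legal
(1,4): flips 1 -> legal
(1,5): flips 2 -> legal
(1,6): flips 1 -> legal
(2,3): flips 2 -> legal
(3,6): no bracket -> illegal
(3,7): no bracket -> illegal
(4,7): flips 2 -> legal
(5,4): no bracket -> illegal
(5,5): flips 1 -> legal
(5,6): flips 1 -> legal
(5,7): flips 1 -> legal
W mobility = 9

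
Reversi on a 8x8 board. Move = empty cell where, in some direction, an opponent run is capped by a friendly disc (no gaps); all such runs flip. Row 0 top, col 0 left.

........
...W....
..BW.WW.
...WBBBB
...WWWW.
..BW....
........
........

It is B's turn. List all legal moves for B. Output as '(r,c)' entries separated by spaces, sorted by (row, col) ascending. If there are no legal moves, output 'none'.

(0,2): no bracket -> illegal
(0,3): no bracket -> illegal
(0,4): flips 1 -> legal
(1,2): flips 1 -> legal
(1,4): flips 1 -> legal
(1,5): flips 2 -> legal
(1,6): flips 2 -> legal
(1,7): flips 1 -> legal
(2,4): flips 1 -> legal
(2,7): no bracket -> illegal
(3,2): flips 1 -> legal
(4,2): no bracket -> illegal
(4,7): no bracket -> illegal
(5,4): flips 3 -> legal
(5,5): flips 4 -> legal
(5,6): flips 2 -> legal
(5,7): flips 1 -> legal
(6,2): flips 2 -> legal
(6,3): no bracket -> illegal
(6,4): no bracket -> illegal

Answer: (0,4) (1,2) (1,4) (1,5) (1,6) (1,7) (2,4) (3,2) (5,4) (5,5) (5,6) (5,7) (6,2)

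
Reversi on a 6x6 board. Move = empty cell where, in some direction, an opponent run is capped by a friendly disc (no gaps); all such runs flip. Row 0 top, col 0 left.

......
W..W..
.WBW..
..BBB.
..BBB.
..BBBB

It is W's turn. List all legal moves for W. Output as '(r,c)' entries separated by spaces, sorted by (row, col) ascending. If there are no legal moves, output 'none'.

(1,1): no bracket -> illegal
(1,2): no bracket -> illegal
(2,4): no bracket -> illegal
(2,5): no bracket -> illegal
(3,1): flips 1 -> legal
(3,5): no bracket -> illegal
(4,1): flips 1 -> legal
(4,5): flips 1 -> legal
(5,1): no bracket -> illegal

Answer: (3,1) (4,1) (4,5)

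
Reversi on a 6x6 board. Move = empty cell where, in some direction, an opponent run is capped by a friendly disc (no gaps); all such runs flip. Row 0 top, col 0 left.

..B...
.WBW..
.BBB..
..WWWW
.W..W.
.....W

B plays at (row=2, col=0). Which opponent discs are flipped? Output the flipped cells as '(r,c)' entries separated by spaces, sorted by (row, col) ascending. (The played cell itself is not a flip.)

Dir NW: edge -> no flip
Dir N: first cell '.' (not opp) -> no flip
Dir NE: opp run (1,1) capped by B -> flip
Dir W: edge -> no flip
Dir E: first cell 'B' (not opp) -> no flip
Dir SW: edge -> no flip
Dir S: first cell '.' (not opp) -> no flip
Dir SE: first cell '.' (not opp) -> no flip

Answer: (1,1)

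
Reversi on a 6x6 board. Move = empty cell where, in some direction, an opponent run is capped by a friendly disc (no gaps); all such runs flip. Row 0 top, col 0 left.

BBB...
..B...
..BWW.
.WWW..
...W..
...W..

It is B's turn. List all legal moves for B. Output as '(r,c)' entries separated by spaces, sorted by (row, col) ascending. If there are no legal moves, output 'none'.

(1,3): no bracket -> illegal
(1,4): no bracket -> illegal
(1,5): no bracket -> illegal
(2,0): no bracket -> illegal
(2,1): no bracket -> illegal
(2,5): flips 2 -> legal
(3,0): no bracket -> illegal
(3,4): flips 1 -> legal
(3,5): no bracket -> illegal
(4,0): flips 1 -> legal
(4,1): no bracket -> illegal
(4,2): flips 1 -> legal
(4,4): flips 1 -> legal
(5,2): no bracket -> illegal
(5,4): no bracket -> illegal

Answer: (2,5) (3,4) (4,0) (4,2) (4,4)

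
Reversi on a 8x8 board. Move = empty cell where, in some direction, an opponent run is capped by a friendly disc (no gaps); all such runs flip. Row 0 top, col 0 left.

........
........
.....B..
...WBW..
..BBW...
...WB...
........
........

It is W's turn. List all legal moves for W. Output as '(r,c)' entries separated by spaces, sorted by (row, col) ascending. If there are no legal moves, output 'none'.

Answer: (1,5) (2,4) (3,1) (4,1) (5,1) (5,5) (6,4)

Derivation:
(1,4): no bracket -> illegal
(1,5): flips 1 -> legal
(1,6): no bracket -> illegal
(2,3): no bracket -> illegal
(2,4): flips 1 -> legal
(2,6): no bracket -> illegal
(3,1): flips 1 -> legal
(3,2): no bracket -> illegal
(3,6): no bracket -> illegal
(4,1): flips 2 -> legal
(4,5): no bracket -> illegal
(5,1): flips 1 -> legal
(5,2): no bracket -> illegal
(5,5): flips 1 -> legal
(6,3): no bracket -> illegal
(6,4): flips 1 -> legal
(6,5): no bracket -> illegal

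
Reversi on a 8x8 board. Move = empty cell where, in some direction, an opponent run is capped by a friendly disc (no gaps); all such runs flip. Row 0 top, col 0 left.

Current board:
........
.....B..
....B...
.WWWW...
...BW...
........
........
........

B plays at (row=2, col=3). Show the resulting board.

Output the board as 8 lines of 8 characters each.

Place B at (2,3); scan 8 dirs for brackets.
Dir NW: first cell '.' (not opp) -> no flip
Dir N: first cell '.' (not opp) -> no flip
Dir NE: first cell '.' (not opp) -> no flip
Dir W: first cell '.' (not opp) -> no flip
Dir E: first cell 'B' (not opp) -> no flip
Dir SW: opp run (3,2), next='.' -> no flip
Dir S: opp run (3,3) capped by B -> flip
Dir SE: opp run (3,4), next='.' -> no flip
All flips: (3,3)

Answer: ........
.....B..
...BB...
.WWBW...
...BW...
........
........
........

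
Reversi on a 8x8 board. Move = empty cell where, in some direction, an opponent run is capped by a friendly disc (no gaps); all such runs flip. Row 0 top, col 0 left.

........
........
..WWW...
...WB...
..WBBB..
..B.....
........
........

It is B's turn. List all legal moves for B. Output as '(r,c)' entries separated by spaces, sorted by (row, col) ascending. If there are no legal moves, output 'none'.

Answer: (1,1) (1,2) (1,3) (1,4) (3,2) (4,1)

Derivation:
(1,1): flips 2 -> legal
(1,2): flips 1 -> legal
(1,3): flips 2 -> legal
(1,4): flips 1 -> legal
(1,5): no bracket -> illegal
(2,1): no bracket -> illegal
(2,5): no bracket -> illegal
(3,1): no bracket -> illegal
(3,2): flips 2 -> legal
(3,5): no bracket -> illegal
(4,1): flips 1 -> legal
(5,1): no bracket -> illegal
(5,3): no bracket -> illegal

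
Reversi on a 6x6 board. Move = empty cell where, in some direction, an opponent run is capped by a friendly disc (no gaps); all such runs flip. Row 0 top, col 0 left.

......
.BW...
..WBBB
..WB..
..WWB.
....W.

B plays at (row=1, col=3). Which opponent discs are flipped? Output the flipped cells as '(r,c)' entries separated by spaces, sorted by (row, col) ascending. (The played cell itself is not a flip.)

Answer: (1,2)

Derivation:
Dir NW: first cell '.' (not opp) -> no flip
Dir N: first cell '.' (not opp) -> no flip
Dir NE: first cell '.' (not opp) -> no flip
Dir W: opp run (1,2) capped by B -> flip
Dir E: first cell '.' (not opp) -> no flip
Dir SW: opp run (2,2), next='.' -> no flip
Dir S: first cell 'B' (not opp) -> no flip
Dir SE: first cell 'B' (not opp) -> no flip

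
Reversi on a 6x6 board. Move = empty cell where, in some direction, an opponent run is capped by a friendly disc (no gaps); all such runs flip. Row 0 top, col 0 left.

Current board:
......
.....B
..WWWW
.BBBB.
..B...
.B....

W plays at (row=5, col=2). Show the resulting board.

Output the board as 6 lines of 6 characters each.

Answer: ......
.....B
..WWWW
.BWBB.
..W...
.BW...

Derivation:
Place W at (5,2); scan 8 dirs for brackets.
Dir NW: first cell '.' (not opp) -> no flip
Dir N: opp run (4,2) (3,2) capped by W -> flip
Dir NE: first cell '.' (not opp) -> no flip
Dir W: opp run (5,1), next='.' -> no flip
Dir E: first cell '.' (not opp) -> no flip
Dir SW: edge -> no flip
Dir S: edge -> no flip
Dir SE: edge -> no flip
All flips: (3,2) (4,2)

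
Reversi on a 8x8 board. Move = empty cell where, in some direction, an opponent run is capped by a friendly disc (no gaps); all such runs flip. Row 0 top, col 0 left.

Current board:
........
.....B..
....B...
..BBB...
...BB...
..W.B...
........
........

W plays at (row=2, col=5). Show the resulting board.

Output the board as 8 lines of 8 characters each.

Answer: ........
.....B..
....BW..
..BBW...
...WB...
..W.B...
........
........

Derivation:
Place W at (2,5); scan 8 dirs for brackets.
Dir NW: first cell '.' (not opp) -> no flip
Dir N: opp run (1,5), next='.' -> no flip
Dir NE: first cell '.' (not opp) -> no flip
Dir W: opp run (2,4), next='.' -> no flip
Dir E: first cell '.' (not opp) -> no flip
Dir SW: opp run (3,4) (4,3) capped by W -> flip
Dir S: first cell '.' (not opp) -> no flip
Dir SE: first cell '.' (not opp) -> no flip
All flips: (3,4) (4,3)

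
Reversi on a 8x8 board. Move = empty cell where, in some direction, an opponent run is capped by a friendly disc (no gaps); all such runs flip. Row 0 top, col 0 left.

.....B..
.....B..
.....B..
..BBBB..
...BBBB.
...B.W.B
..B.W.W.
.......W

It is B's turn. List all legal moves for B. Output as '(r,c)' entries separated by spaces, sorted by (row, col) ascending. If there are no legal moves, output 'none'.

(5,4): no bracket -> illegal
(5,6): no bracket -> illegal
(6,3): no bracket -> illegal
(6,5): flips 1 -> legal
(6,7): no bracket -> illegal
(7,3): flips 2 -> legal
(7,4): no bracket -> illegal
(7,5): flips 2 -> legal
(7,6): no bracket -> illegal

Answer: (6,5) (7,3) (7,5)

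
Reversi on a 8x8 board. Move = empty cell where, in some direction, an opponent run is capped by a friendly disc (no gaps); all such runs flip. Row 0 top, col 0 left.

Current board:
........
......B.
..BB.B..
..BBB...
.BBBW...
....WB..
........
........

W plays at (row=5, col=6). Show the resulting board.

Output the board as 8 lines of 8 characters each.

Answer: ........
......B.
..BB.B..
..BBB...
.BBBW...
....WWW.
........
........

Derivation:
Place W at (5,6); scan 8 dirs for brackets.
Dir NW: first cell '.' (not opp) -> no flip
Dir N: first cell '.' (not opp) -> no flip
Dir NE: first cell '.' (not opp) -> no flip
Dir W: opp run (5,5) capped by W -> flip
Dir E: first cell '.' (not opp) -> no flip
Dir SW: first cell '.' (not opp) -> no flip
Dir S: first cell '.' (not opp) -> no flip
Dir SE: first cell '.' (not opp) -> no flip
All flips: (5,5)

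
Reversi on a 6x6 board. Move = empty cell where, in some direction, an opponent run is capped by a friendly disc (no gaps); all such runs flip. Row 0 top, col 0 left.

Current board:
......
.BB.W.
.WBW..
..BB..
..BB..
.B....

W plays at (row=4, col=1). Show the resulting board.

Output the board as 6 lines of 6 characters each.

Answer: ......
.BB.W.
.WBW..
..WB..
.WBB..
.B....

Derivation:
Place W at (4,1); scan 8 dirs for brackets.
Dir NW: first cell '.' (not opp) -> no flip
Dir N: first cell '.' (not opp) -> no flip
Dir NE: opp run (3,2) capped by W -> flip
Dir W: first cell '.' (not opp) -> no flip
Dir E: opp run (4,2) (4,3), next='.' -> no flip
Dir SW: first cell '.' (not opp) -> no flip
Dir S: opp run (5,1), next=edge -> no flip
Dir SE: first cell '.' (not opp) -> no flip
All flips: (3,2)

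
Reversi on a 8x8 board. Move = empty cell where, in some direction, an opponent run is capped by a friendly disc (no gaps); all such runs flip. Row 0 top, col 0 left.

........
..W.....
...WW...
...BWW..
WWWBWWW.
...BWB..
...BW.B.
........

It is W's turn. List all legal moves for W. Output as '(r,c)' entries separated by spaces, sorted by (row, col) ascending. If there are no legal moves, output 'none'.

(2,2): flips 1 -> legal
(3,2): flips 2 -> legal
(5,2): flips 2 -> legal
(5,6): flips 1 -> legal
(5,7): no bracket -> illegal
(6,2): flips 2 -> legal
(6,5): flips 1 -> legal
(6,7): no bracket -> illegal
(7,2): flips 1 -> legal
(7,3): flips 4 -> legal
(7,4): no bracket -> illegal
(7,5): no bracket -> illegal
(7,6): no bracket -> illegal
(7,7): flips 2 -> legal

Answer: (2,2) (3,2) (5,2) (5,6) (6,2) (6,5) (7,2) (7,3) (7,7)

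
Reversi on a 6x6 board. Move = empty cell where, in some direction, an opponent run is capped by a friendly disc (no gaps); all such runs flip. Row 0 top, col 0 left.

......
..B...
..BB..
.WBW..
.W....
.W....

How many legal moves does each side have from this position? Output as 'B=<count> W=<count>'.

Answer: B=6 W=3

Derivation:
-- B to move --
(2,0): no bracket -> illegal
(2,1): no bracket -> illegal
(2,4): no bracket -> illegal
(3,0): flips 1 -> legal
(3,4): flips 1 -> legal
(4,0): flips 1 -> legal
(4,2): no bracket -> illegal
(4,3): flips 1 -> legal
(4,4): flips 1 -> legal
(5,0): flips 1 -> legal
(5,2): no bracket -> illegal
B mobility = 6
-- W to move --
(0,1): no bracket -> illegal
(0,2): no bracket -> illegal
(0,3): no bracket -> illegal
(1,1): flips 1 -> legal
(1,3): flips 2 -> legal
(1,4): flips 2 -> legal
(2,1): no bracket -> illegal
(2,4): no bracket -> illegal
(3,4): no bracket -> illegal
(4,2): no bracket -> illegal
(4,3): no bracket -> illegal
W mobility = 3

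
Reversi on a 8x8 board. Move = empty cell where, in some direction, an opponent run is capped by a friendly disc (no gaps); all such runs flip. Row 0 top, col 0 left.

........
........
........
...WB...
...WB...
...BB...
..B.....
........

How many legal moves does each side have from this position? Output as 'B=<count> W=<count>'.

Answer: B=5 W=6

Derivation:
-- B to move --
(2,2): flips 1 -> legal
(2,3): flips 2 -> legal
(2,4): no bracket -> illegal
(3,2): flips 2 -> legal
(4,2): flips 1 -> legal
(5,2): flips 1 -> legal
B mobility = 5
-- W to move --
(2,3): no bracket -> illegal
(2,4): no bracket -> illegal
(2,5): flips 1 -> legal
(3,5): flips 1 -> legal
(4,2): no bracket -> illegal
(4,5): flips 1 -> legal
(5,1): no bracket -> illegal
(5,2): no bracket -> illegal
(5,5): flips 1 -> legal
(6,1): no bracket -> illegal
(6,3): flips 1 -> legal
(6,4): no bracket -> illegal
(6,5): flips 1 -> legal
(7,1): no bracket -> illegal
(7,2): no bracket -> illegal
(7,3): no bracket -> illegal
W mobility = 6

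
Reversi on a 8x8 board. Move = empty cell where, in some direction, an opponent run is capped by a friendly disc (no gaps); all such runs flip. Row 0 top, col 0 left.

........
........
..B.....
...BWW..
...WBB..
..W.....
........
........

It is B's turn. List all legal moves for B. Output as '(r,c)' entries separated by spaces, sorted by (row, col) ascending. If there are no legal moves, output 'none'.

Answer: (2,3) (2,4) (2,5) (2,6) (3,6) (4,2) (5,3)

Derivation:
(2,3): flips 1 -> legal
(2,4): flips 1 -> legal
(2,5): flips 1 -> legal
(2,6): flips 1 -> legal
(3,2): no bracket -> illegal
(3,6): flips 2 -> legal
(4,1): no bracket -> illegal
(4,2): flips 1 -> legal
(4,6): no bracket -> illegal
(5,1): no bracket -> illegal
(5,3): flips 1 -> legal
(5,4): no bracket -> illegal
(6,1): no bracket -> illegal
(6,2): no bracket -> illegal
(6,3): no bracket -> illegal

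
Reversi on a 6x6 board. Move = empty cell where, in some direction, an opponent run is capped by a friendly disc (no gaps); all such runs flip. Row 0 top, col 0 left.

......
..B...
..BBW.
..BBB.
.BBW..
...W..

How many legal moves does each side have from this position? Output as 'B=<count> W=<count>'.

Answer: B=6 W=7

Derivation:
-- B to move --
(1,3): no bracket -> illegal
(1,4): flips 1 -> legal
(1,5): flips 1 -> legal
(2,5): flips 1 -> legal
(3,5): no bracket -> illegal
(4,4): flips 1 -> legal
(5,2): flips 1 -> legal
(5,4): flips 1 -> legal
B mobility = 6
-- W to move --
(0,1): no bracket -> illegal
(0,2): no bracket -> illegal
(0,3): no bracket -> illegal
(1,1): no bracket -> illegal
(1,3): flips 2 -> legal
(1,4): no bracket -> illegal
(2,1): flips 3 -> legal
(2,5): flips 1 -> legal
(3,0): no bracket -> illegal
(3,1): flips 1 -> legal
(3,5): no bracket -> illegal
(4,0): flips 2 -> legal
(4,4): flips 1 -> legal
(4,5): no bracket -> illegal
(5,0): no bracket -> illegal
(5,1): flips 2 -> legal
(5,2): no bracket -> illegal
W mobility = 7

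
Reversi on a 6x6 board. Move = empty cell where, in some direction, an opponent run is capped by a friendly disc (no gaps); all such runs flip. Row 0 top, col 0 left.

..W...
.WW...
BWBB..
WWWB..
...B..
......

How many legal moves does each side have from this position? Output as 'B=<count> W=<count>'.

Answer: B=6 W=7

Derivation:
-- B to move --
(0,0): flips 1 -> legal
(0,1): flips 1 -> legal
(0,3): no bracket -> illegal
(1,0): flips 2 -> legal
(1,3): no bracket -> illegal
(4,0): flips 2 -> legal
(4,1): flips 1 -> legal
(4,2): flips 2 -> legal
B mobility = 6
-- W to move --
(1,0): flips 1 -> legal
(1,3): flips 1 -> legal
(1,4): flips 1 -> legal
(2,4): flips 2 -> legal
(3,4): flips 2 -> legal
(4,2): no bracket -> illegal
(4,4): flips 2 -> legal
(5,2): no bracket -> illegal
(5,3): no bracket -> illegal
(5,4): flips 1 -> legal
W mobility = 7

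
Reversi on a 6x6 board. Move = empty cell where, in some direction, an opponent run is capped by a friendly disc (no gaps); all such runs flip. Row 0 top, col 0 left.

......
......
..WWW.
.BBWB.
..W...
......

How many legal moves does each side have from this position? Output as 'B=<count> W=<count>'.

Answer: B=5 W=7

Derivation:
-- B to move --
(1,1): no bracket -> illegal
(1,2): flips 2 -> legal
(1,3): flips 1 -> legal
(1,4): flips 2 -> legal
(1,5): no bracket -> illegal
(2,1): no bracket -> illegal
(2,5): no bracket -> illegal
(3,5): no bracket -> illegal
(4,1): no bracket -> illegal
(4,3): no bracket -> illegal
(4,4): no bracket -> illegal
(5,1): no bracket -> illegal
(5,2): flips 1 -> legal
(5,3): flips 1 -> legal
B mobility = 5
-- W to move --
(2,0): flips 1 -> legal
(2,1): no bracket -> illegal
(2,5): no bracket -> illegal
(3,0): flips 2 -> legal
(3,5): flips 1 -> legal
(4,0): flips 1 -> legal
(4,1): flips 1 -> legal
(4,3): no bracket -> illegal
(4,4): flips 1 -> legal
(4,5): flips 1 -> legal
W mobility = 7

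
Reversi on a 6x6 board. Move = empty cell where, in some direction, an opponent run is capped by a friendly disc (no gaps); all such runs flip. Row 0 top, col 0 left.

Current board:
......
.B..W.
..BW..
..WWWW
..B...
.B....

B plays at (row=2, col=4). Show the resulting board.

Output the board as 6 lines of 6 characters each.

Place B at (2,4); scan 8 dirs for brackets.
Dir NW: first cell '.' (not opp) -> no flip
Dir N: opp run (1,4), next='.' -> no flip
Dir NE: first cell '.' (not opp) -> no flip
Dir W: opp run (2,3) capped by B -> flip
Dir E: first cell '.' (not opp) -> no flip
Dir SW: opp run (3,3) capped by B -> flip
Dir S: opp run (3,4), next='.' -> no flip
Dir SE: opp run (3,5), next=edge -> no flip
All flips: (2,3) (3,3)

Answer: ......
.B..W.
..BBB.
..WBWW
..B...
.B....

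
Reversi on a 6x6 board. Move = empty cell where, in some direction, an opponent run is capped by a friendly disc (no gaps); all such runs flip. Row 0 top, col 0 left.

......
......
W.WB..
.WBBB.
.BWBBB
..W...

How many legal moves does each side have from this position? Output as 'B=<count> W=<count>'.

-- B to move --
(1,0): no bracket -> illegal
(1,1): flips 1 -> legal
(1,2): flips 1 -> legal
(1,3): no bracket -> illegal
(2,1): flips 2 -> legal
(3,0): flips 1 -> legal
(4,0): no bracket -> illegal
(5,1): flips 1 -> legal
(5,3): no bracket -> illegal
B mobility = 5
-- W to move --
(1,2): no bracket -> illegal
(1,3): no bracket -> illegal
(1,4): no bracket -> illegal
(2,1): no bracket -> illegal
(2,4): flips 2 -> legal
(2,5): flips 2 -> legal
(3,0): flips 1 -> legal
(3,5): flips 3 -> legal
(4,0): flips 1 -> legal
(5,0): no bracket -> illegal
(5,1): flips 1 -> legal
(5,3): no bracket -> illegal
(5,4): no bracket -> illegal
(5,5): flips 2 -> legal
W mobility = 7

Answer: B=5 W=7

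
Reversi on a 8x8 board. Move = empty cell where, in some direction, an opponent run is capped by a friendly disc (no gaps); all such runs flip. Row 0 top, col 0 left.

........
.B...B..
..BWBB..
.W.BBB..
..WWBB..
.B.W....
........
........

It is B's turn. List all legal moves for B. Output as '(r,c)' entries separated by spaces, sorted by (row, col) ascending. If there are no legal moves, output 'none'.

Answer: (1,2) (1,3) (4,0) (4,1) (5,2) (6,2) (6,3)

Derivation:
(1,2): flips 1 -> legal
(1,3): flips 1 -> legal
(1,4): no bracket -> illegal
(2,0): no bracket -> illegal
(2,1): no bracket -> illegal
(3,0): no bracket -> illegal
(3,2): no bracket -> illegal
(4,0): flips 1 -> legal
(4,1): flips 2 -> legal
(5,2): flips 1 -> legal
(5,4): no bracket -> illegal
(6,2): flips 1 -> legal
(6,3): flips 2 -> legal
(6,4): no bracket -> illegal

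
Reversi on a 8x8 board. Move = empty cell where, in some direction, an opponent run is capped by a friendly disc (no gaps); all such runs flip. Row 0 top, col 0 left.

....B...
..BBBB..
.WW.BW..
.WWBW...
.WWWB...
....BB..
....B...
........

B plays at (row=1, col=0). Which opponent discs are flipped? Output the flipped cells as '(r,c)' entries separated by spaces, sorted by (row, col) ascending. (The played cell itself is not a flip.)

Answer: (2,1) (3,2) (4,3)

Derivation:
Dir NW: edge -> no flip
Dir N: first cell '.' (not opp) -> no flip
Dir NE: first cell '.' (not opp) -> no flip
Dir W: edge -> no flip
Dir E: first cell '.' (not opp) -> no flip
Dir SW: edge -> no flip
Dir S: first cell '.' (not opp) -> no flip
Dir SE: opp run (2,1) (3,2) (4,3) capped by B -> flip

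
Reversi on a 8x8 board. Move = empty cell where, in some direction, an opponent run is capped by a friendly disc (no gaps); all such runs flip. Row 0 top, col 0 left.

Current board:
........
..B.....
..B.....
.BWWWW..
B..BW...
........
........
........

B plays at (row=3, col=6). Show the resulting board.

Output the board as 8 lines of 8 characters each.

Answer: ........
..B.....
..B.....
.BBBBBB.
B..BW...
........
........
........

Derivation:
Place B at (3,6); scan 8 dirs for brackets.
Dir NW: first cell '.' (not opp) -> no flip
Dir N: first cell '.' (not opp) -> no flip
Dir NE: first cell '.' (not opp) -> no flip
Dir W: opp run (3,5) (3,4) (3,3) (3,2) capped by B -> flip
Dir E: first cell '.' (not opp) -> no flip
Dir SW: first cell '.' (not opp) -> no flip
Dir S: first cell '.' (not opp) -> no flip
Dir SE: first cell '.' (not opp) -> no flip
All flips: (3,2) (3,3) (3,4) (3,5)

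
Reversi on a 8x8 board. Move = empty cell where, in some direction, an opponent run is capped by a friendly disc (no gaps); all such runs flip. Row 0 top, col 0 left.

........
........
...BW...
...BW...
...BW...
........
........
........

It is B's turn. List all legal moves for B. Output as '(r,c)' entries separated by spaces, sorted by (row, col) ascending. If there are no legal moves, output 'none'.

(1,3): no bracket -> illegal
(1,4): no bracket -> illegal
(1,5): flips 1 -> legal
(2,5): flips 2 -> legal
(3,5): flips 1 -> legal
(4,5): flips 2 -> legal
(5,3): no bracket -> illegal
(5,4): no bracket -> illegal
(5,5): flips 1 -> legal

Answer: (1,5) (2,5) (3,5) (4,5) (5,5)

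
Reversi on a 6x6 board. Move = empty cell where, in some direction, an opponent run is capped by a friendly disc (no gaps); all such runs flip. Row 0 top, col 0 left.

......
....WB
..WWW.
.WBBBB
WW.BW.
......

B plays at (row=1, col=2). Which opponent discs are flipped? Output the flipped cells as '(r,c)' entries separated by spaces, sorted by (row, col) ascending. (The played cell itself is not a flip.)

Answer: (2,2) (2,3)

Derivation:
Dir NW: first cell '.' (not opp) -> no flip
Dir N: first cell '.' (not opp) -> no flip
Dir NE: first cell '.' (not opp) -> no flip
Dir W: first cell '.' (not opp) -> no flip
Dir E: first cell '.' (not opp) -> no flip
Dir SW: first cell '.' (not opp) -> no flip
Dir S: opp run (2,2) capped by B -> flip
Dir SE: opp run (2,3) capped by B -> flip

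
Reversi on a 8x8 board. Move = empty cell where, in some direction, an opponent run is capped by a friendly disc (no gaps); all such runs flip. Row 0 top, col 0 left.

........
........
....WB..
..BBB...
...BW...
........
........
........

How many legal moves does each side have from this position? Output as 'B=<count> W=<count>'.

Answer: B=6 W=3

Derivation:
-- B to move --
(1,3): no bracket -> illegal
(1,4): flips 1 -> legal
(1,5): flips 1 -> legal
(2,3): flips 1 -> legal
(3,5): no bracket -> illegal
(4,5): flips 1 -> legal
(5,3): no bracket -> illegal
(5,4): flips 1 -> legal
(5,5): flips 1 -> legal
B mobility = 6
-- W to move --
(1,4): no bracket -> illegal
(1,5): no bracket -> illegal
(1,6): no bracket -> illegal
(2,1): no bracket -> illegal
(2,2): flips 1 -> legal
(2,3): no bracket -> illegal
(2,6): flips 1 -> legal
(3,1): no bracket -> illegal
(3,5): no bracket -> illegal
(3,6): no bracket -> illegal
(4,1): no bracket -> illegal
(4,2): flips 2 -> legal
(4,5): no bracket -> illegal
(5,2): no bracket -> illegal
(5,3): no bracket -> illegal
(5,4): no bracket -> illegal
W mobility = 3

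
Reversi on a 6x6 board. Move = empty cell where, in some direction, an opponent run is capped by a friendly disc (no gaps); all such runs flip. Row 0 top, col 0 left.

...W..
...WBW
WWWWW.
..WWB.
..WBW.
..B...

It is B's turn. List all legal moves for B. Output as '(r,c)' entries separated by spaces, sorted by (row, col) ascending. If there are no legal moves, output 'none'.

(0,2): no bracket -> illegal
(0,4): no bracket -> illegal
(0,5): no bracket -> illegal
(1,0): flips 2 -> legal
(1,1): no bracket -> illegal
(1,2): flips 5 -> legal
(2,5): no bracket -> illegal
(3,0): no bracket -> illegal
(3,1): flips 2 -> legal
(3,5): no bracket -> illegal
(4,1): flips 3 -> legal
(4,5): flips 1 -> legal
(5,1): no bracket -> illegal
(5,3): no bracket -> illegal
(5,4): flips 1 -> legal
(5,5): no bracket -> illegal

Answer: (1,0) (1,2) (3,1) (4,1) (4,5) (5,4)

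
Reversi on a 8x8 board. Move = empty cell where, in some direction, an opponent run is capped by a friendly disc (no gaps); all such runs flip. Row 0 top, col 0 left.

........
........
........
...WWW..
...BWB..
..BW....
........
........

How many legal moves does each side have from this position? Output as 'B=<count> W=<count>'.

Answer: B=4 W=6

Derivation:
-- B to move --
(2,2): no bracket -> illegal
(2,3): flips 2 -> legal
(2,4): no bracket -> illegal
(2,5): flips 2 -> legal
(2,6): no bracket -> illegal
(3,2): no bracket -> illegal
(3,6): no bracket -> illegal
(4,2): no bracket -> illegal
(4,6): no bracket -> illegal
(5,4): flips 1 -> legal
(5,5): no bracket -> illegal
(6,2): no bracket -> illegal
(6,3): flips 1 -> legal
(6,4): no bracket -> illegal
B mobility = 4
-- W to move --
(3,2): no bracket -> illegal
(3,6): no bracket -> illegal
(4,1): no bracket -> illegal
(4,2): flips 1 -> legal
(4,6): flips 1 -> legal
(5,1): flips 1 -> legal
(5,4): no bracket -> illegal
(5,5): flips 1 -> legal
(5,6): flips 1 -> legal
(6,1): flips 2 -> legal
(6,2): no bracket -> illegal
(6,3): no bracket -> illegal
W mobility = 6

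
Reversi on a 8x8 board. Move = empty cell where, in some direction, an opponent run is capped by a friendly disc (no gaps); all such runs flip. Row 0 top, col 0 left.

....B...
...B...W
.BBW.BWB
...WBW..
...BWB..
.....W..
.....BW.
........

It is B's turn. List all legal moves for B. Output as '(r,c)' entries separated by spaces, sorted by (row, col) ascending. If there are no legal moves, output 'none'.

Answer: (0,7) (1,2) (2,4) (3,2) (3,6) (5,4) (6,7) (7,7)

Derivation:
(0,6): no bracket -> illegal
(0,7): flips 1 -> legal
(1,2): flips 1 -> legal
(1,4): no bracket -> illegal
(1,5): no bracket -> illegal
(1,6): no bracket -> illegal
(2,4): flips 1 -> legal
(3,2): flips 1 -> legal
(3,6): flips 1 -> legal
(3,7): no bracket -> illegal
(4,2): no bracket -> illegal
(4,6): no bracket -> illegal
(5,3): no bracket -> illegal
(5,4): flips 1 -> legal
(5,6): no bracket -> illegal
(5,7): no bracket -> illegal
(6,4): no bracket -> illegal
(6,7): flips 1 -> legal
(7,5): no bracket -> illegal
(7,6): no bracket -> illegal
(7,7): flips 4 -> legal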